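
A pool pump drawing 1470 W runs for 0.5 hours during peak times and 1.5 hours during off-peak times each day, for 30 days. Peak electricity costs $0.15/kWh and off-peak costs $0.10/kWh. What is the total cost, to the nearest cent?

$9.92

Peak energy = 1.47 kW × 0.5 h × 30 = 22.05 kWh
Off-peak energy = 1.47 kW × 1.5 h × 30 = 66.15 kWh
Cost = 22.05 × $0.15 + 66.15 × $0.10 = $3.3075 + $6.615 = $9.92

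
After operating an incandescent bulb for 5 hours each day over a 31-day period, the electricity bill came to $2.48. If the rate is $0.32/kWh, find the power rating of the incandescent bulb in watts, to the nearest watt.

50 W

Energy = $2.48 ÷ $0.32/kWh = 7.75 kWh
Runtime = 5 h/day × 31 days = 155 h
Power = 7.75 kWh ÷ 155 h = 0.05 kW = 50 W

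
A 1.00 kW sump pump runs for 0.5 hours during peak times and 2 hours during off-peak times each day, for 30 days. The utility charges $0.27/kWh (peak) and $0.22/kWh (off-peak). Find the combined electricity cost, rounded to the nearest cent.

$17.25

Peak energy = 1 kW × 0.5 h × 30 = 15 kWh
Off-peak energy = 1 kW × 2 h × 30 = 60 kWh
Cost = 15 × $0.27 + 60 × $0.22 = $4.05 + $13.2 = $17.25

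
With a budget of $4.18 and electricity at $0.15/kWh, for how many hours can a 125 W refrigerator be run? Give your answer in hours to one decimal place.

Energy available = $4.18 ÷ $0.15/kWh = 27.8667 kWh
Hours = 27.8667 kWh ÷ 0.125 kW = 222.9 h

222.9 h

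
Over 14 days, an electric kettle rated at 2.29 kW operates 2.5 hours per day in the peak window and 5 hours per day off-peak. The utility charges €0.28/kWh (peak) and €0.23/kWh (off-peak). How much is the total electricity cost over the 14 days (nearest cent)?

Peak energy = 2.29 kW × 2.5 h × 14 = 80.15 kWh
Off-peak energy = 2.29 kW × 5 h × 14 = 160.3 kWh
Cost = 80.15 × €0.28 + 160.3 × €0.23 = €22.442 + €36.869 = €59.31

€59.31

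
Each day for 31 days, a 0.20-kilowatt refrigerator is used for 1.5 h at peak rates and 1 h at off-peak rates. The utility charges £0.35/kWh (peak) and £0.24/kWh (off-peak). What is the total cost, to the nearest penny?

Peak energy = 0.2 kW × 1.5 h × 31 = 9.3 kWh
Off-peak energy = 0.2 kW × 1 h × 31 = 6.2 kWh
Cost = 9.3 × £0.35 + 6.2 × £0.24 = £3.255 + £1.488 = £4.74

£4.74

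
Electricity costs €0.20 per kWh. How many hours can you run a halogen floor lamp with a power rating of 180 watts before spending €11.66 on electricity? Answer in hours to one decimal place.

323.9 h

Energy available = €11.66 ÷ €0.20/kWh = 58.3 kWh
Hours = 58.3 kWh ÷ 0.18 kW = 323.9 h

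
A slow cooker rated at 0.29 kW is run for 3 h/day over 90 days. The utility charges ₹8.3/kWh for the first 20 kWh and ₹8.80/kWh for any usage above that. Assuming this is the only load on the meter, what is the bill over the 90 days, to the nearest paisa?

₹679.04

Runtime = 3 h/day × 90 days = 270 h
Energy = 0.29 kW × 270 h = 78.3 kWh
Tier 1 (0–20 kWh): 20 × ₹8.3 = ₹166
Above 20 kWh: 58.3 × ₹8.80 = ₹513.04
Bill = ₹679.04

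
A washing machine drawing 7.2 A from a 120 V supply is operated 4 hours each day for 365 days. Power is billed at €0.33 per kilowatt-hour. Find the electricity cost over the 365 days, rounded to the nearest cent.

€416.28

Power = 7.2 A × 120 V = 864 W = 0.864 kW
Runtime = 4 h/day × 365 days = 1460 h
Energy = 0.864 kW × 1460 h = 1261.44 kWh
Cost = 1261.44 kWh × €0.33/kWh = €416.28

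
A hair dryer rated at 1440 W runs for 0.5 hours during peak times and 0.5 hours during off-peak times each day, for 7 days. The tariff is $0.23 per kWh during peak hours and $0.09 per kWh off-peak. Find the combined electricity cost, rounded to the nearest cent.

Peak energy = 1.44 kW × 0.5 h × 7 = 5.04 kWh
Off-peak energy = 1.44 kW × 0.5 h × 7 = 5.04 kWh
Cost = 5.04 × $0.23 + 5.04 × $0.09 = $1.1592 + $0.4536 = $1.61

$1.61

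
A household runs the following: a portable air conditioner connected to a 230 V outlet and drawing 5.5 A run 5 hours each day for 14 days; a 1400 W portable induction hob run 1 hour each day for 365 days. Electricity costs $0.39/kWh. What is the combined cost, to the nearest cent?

$233.82

portable air conditioner: Power = 5.5 A × 230 V = 1265 W = 1.265 kW
portable air conditioner: Runtime = 5 h/day × 14 days = 70 h
portable air conditioner: 1.265 kW × 70 h = 88.55 kWh
portable induction hob: Runtime = 1 h/day × 365 days = 365 h
portable induction hob: 1.4 kW × 365 h = 511 kWh
Total energy = 599.55 kWh
Cost = 599.55 × $0.39 = $233.82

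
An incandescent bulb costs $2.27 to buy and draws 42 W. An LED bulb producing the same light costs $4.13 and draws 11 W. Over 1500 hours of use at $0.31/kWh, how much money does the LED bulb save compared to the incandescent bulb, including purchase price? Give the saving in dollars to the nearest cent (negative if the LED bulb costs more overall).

$12.56

incandescent bulb: $2.27 + (42/1000) kW × 1500 h × $0.31 = $2.27 + $19.53 = $21.8
LED bulb: $4.13 + (11/1000) kW × 1500 h × $0.31 = $4.13 + $5.115 = $9.245
Saving = $21.8 − $9.245 = $12.555 → $12.56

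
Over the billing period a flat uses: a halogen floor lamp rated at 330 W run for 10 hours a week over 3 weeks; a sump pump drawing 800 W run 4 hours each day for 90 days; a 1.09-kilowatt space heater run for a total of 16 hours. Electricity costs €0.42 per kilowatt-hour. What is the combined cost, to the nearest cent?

halogen floor lamp: Runtime = 10 h/week × 3 weeks = 30 h
halogen floor lamp: 0.33 kW × 30 h = 9.9 kWh
sump pump: Runtime = 4 h/day × 90 days = 360 h
sump pump: 0.8 kW × 360 h = 288 kWh
space heater: 1.09 kW × 16 h = 17.44 kWh
Total energy = 315.34 kWh
Cost = 315.34 × €0.42 = €132.44

€132.44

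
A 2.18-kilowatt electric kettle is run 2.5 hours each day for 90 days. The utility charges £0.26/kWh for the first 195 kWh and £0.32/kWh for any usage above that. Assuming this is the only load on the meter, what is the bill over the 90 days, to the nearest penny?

Runtime = 2.5 h/day × 90 days = 225 h
Energy = 2.18 kW × 225 h = 490.5 kWh
Tier 1 (0–195 kWh): 195 × £0.26 = £50.7
Above 195 kWh: 295.5 × £0.32 = £94.56
Bill = £145.26

£145.26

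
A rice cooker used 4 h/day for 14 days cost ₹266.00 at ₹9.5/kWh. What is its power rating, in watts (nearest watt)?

500 W

Energy = ₹266.00 ÷ ₹9.5/kWh = 28 kWh
Runtime = 4 h/day × 14 days = 56 h
Power = 28 kWh ÷ 56 h = 0.5 kW = 500 W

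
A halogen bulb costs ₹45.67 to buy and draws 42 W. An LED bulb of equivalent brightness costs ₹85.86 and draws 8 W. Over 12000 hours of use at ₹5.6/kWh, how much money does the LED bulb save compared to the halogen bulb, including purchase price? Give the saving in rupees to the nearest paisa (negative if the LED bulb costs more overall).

halogen bulb: ₹45.67 + (42/1000) kW × 12000 h × ₹5.6 = ₹45.67 + ₹2822.4 = ₹2868.07
LED bulb: ₹85.86 + (8/1000) kW × 12000 h × ₹5.6 = ₹85.86 + ₹537.6 = ₹623.46
Saving = ₹2868.07 − ₹623.46 = ₹2244.61

₹2244.61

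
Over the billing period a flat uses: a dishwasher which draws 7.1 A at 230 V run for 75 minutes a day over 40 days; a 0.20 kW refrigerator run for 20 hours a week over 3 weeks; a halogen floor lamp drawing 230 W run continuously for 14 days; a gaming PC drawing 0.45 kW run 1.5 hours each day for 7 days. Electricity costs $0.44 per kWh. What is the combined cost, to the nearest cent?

$77.29

dishwasher: Power = 7.1 A × 230 V = 1633 W = 1.633 kW
dishwasher: Runtime = 75 min × 40 = 3000 min = 50 h
dishwasher: 1.633 kW × 50 h = 81.65 kWh
refrigerator: Runtime = 20 h/week × 3 weeks = 60 h
refrigerator: 0.2 kW × 60 h = 12 kWh
halogen floor lamp: Runtime = 24 h × 14 = 336 h
halogen floor lamp: 0.23 kW × 336 h = 77.28 kWh
gaming PC: Runtime = 1.5 h/day × 7 days = 10.5 h
gaming PC: 0.45 kW × 10.5 h = 4.725 kWh
Total energy = 175.655 kWh
Cost = 175.655 × $0.44 = $77.29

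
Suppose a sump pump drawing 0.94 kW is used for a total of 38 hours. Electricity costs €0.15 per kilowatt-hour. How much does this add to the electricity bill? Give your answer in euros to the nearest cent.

Energy = 0.94 kW × 38 h = 35.72 kWh
Cost = 35.72 kWh × €0.15/kWh = €5.36

€5.36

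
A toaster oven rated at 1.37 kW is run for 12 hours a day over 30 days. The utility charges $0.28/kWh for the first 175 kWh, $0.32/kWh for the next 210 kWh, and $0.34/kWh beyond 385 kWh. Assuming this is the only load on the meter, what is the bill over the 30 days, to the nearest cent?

Runtime = 12 h/day × 30 days = 360 h
Energy = 1.37 kW × 360 h = 493.2 kWh
Tier 1 (0–175 kWh): 175 × $0.28 = $49
Tier 2 (175–385 kWh): 210 × $0.32 = $67.2
Above 385 kWh: 108.2 × $0.34 = $36.788
Bill = $152.99

$152.99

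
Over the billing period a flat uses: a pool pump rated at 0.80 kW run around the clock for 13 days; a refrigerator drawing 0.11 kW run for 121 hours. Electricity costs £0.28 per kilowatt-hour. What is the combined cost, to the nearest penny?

£73.61

pool pump: Runtime = 24 h × 13 = 312 h
pool pump: 0.8 kW × 312 h = 249.6 kWh
refrigerator: 0.11 kW × 121 h = 13.31 kWh
Total energy = 262.91 kWh
Cost = 262.91 × £0.28 = £73.61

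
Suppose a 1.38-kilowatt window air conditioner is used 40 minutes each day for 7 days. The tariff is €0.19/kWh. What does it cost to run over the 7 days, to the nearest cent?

Runtime = 40 min × 7 = 280 min = 4.666666… h
Energy = 1.38 kW × 4.666666… h = 6.44 kWh
Cost = 6.44 kWh × €0.19/kWh = €1.22

€1.22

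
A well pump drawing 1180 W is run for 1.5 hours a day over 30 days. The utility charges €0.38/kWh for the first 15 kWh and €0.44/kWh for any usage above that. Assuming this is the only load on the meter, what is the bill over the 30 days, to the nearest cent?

€22.46

Runtime = 1.5 h/day × 30 days = 45 h
Energy = 1.18 kW × 45 h = 53.1 kWh
Tier 1 (0–15 kWh): 15 × €0.38 = €5.7
Above 15 kWh: 38.1 × €0.44 = €16.764
Bill = €22.46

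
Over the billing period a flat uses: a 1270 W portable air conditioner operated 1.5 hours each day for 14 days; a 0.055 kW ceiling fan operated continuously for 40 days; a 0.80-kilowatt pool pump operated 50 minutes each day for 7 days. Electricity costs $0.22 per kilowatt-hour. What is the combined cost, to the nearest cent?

$18.51

portable air conditioner: Runtime = 1.5 h/day × 14 days = 21 h
portable air conditioner: 1.27 kW × 21 h = 26.67 kWh
ceiling fan: Runtime = 24 h × 40 = 960 h
ceiling fan: 0.055 kW × 960 h = 52.8 kWh
pool pump: Runtime = 50 min × 7 = 350 min = 5.833333… h
pool pump: 0.8 kW × 5.833333… h = 4.666666… kWh
Total energy = 84.136666… kWh
Cost = 84.136666… × $0.22 = $18.51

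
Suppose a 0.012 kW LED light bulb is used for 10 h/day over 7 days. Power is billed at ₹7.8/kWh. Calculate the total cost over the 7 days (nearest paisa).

Runtime = 10 h/day × 7 days = 70 h
Energy = 0.012 kW × 70 h = 0.84 kWh
Cost = 0.84 kWh × ₹7.8/kWh = ₹6.55

₹6.55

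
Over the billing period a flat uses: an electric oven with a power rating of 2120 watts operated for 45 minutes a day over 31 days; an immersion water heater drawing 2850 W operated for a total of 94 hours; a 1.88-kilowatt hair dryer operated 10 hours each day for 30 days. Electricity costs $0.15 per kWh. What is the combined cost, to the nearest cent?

electric oven: Runtime = 45 min × 31 = 1395 min = 23.25 h
electric oven: 2.12 kW × 23.25 h = 49.29 kWh
immersion water heater: 2.85 kW × 94 h = 267.9 kWh
hair dryer: Runtime = 10 h/day × 30 days = 300 h
hair dryer: 1.88 kW × 300 h = 564 kWh
Total energy = 881.19 kWh
Cost = 881.19 × $0.15 = $132.18

$132.18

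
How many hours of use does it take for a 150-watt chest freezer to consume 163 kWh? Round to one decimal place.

1086.7 h

Hours = 163 kWh ÷ 0.15 kW = 1086.7 h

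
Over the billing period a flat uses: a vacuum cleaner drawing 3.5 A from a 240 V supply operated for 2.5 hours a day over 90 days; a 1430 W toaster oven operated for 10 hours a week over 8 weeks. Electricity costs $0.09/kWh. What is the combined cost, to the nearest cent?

$27.31

vacuum cleaner: Power = 3.5 A × 240 V = 840 W = 0.84 kW
vacuum cleaner: Runtime = 2.5 h/day × 90 days = 225 h
vacuum cleaner: 0.84 kW × 225 h = 189 kWh
toaster oven: Runtime = 10 h/week × 8 weeks = 80 h
toaster oven: 1.43 kW × 80 h = 114.4 kWh
Total energy = 303.4 kWh
Cost = 303.4 × $0.09 = $27.31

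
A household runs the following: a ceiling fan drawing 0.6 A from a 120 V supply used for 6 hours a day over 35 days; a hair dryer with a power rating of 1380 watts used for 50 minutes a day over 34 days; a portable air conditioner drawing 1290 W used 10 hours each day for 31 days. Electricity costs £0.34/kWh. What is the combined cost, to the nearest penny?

£154.40

ceiling fan: Power = 0.6 A × 120 V = 72 W = 0.072 kW
ceiling fan: Runtime = 6 h/day × 35 days = 210 h
ceiling fan: 0.072 kW × 210 h = 15.12 kWh
hair dryer: Runtime = 50 min × 34 = 1700 min = 28.333333… h
hair dryer: 1.38 kW × 28.333333… h = 39.1 kWh
portable air conditioner: Runtime = 10 h/day × 31 days = 310 h
portable air conditioner: 1.29 kW × 310 h = 399.9 kWh
Total energy = 454.12 kWh
Cost = 454.12 × £0.34 = £154.40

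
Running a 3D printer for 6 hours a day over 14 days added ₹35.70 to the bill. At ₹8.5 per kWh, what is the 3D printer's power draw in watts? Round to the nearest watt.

50 W

Energy = ₹35.70 ÷ ₹8.5/kWh = 4.2 kWh
Runtime = 6 h/day × 14 days = 84 h
Power = 4.2 kWh ÷ 84 h = 0.05 kW = 50 W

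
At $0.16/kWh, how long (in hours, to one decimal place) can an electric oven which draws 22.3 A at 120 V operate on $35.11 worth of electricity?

82.0 h

Power = 22.3 A × 120 V = 2676 W = 2.676 kW
Energy available = $35.11 ÷ $0.16/kWh = 219.4375 kWh
Hours = 219.4375 kWh ÷ 2.676 kW = 82.0 h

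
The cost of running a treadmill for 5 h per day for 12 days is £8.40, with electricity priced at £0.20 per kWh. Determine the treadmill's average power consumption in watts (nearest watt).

Energy = £8.40 ÷ £0.20/kWh = 42 kWh
Runtime = 5 h/day × 12 days = 60 h
Power = 42 kWh ÷ 60 h = 0.7 kW = 700 W

700 W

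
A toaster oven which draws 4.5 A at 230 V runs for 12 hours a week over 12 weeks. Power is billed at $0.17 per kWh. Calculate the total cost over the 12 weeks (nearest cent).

$25.34

Power = 4.5 A × 230 V = 1035 W = 1.035 kW
Runtime = 12 h/week × 12 weeks = 144 h
Energy = 1.035 kW × 144 h = 149.04 kWh
Cost = 149.04 kWh × $0.17/kWh = $25.34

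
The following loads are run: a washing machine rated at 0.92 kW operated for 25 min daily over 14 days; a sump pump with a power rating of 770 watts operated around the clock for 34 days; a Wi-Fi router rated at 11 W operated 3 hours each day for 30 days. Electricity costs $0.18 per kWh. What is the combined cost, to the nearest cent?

washing machine: Runtime = 25 min × 14 = 350 min = 5.833333… h
washing machine: 0.92 kW × 5.833333… h = 5.366666… kWh
sump pump: Runtime = 24 h × 34 = 816 h
sump pump: 0.77 kW × 816 h = 628.32 kWh
Wi-Fi router: Runtime = 3 h/day × 30 days = 90 h
Wi-Fi router: 0.011 kW × 90 h = 0.99 kWh
Total energy = 634.676666… kWh
Cost = 634.676666… × $0.18 = $114.24

$114.24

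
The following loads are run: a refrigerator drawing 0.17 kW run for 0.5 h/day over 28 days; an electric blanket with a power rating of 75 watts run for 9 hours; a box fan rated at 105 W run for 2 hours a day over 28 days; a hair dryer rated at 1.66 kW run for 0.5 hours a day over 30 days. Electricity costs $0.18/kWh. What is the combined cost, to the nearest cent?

refrigerator: Runtime = 0.5 h/day × 28 days = 14 h
refrigerator: 0.17 kW × 14 h = 2.38 kWh
electric blanket: 0.075 kW × 9 h = 0.675 kWh
box fan: Runtime = 2 h/day × 28 days = 56 h
box fan: 0.105 kW × 56 h = 5.88 kWh
hair dryer: Runtime = 0.5 h/day × 30 days = 15 h
hair dryer: 1.66 kW × 15 h = 24.9 kWh
Total energy = 33.835 kWh
Cost = 33.835 × $0.18 = $6.09

$6.09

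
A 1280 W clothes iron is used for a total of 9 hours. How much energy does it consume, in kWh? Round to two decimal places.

11.52 kWh

Energy = 1.28 kW × 9 h = 11.52 kWh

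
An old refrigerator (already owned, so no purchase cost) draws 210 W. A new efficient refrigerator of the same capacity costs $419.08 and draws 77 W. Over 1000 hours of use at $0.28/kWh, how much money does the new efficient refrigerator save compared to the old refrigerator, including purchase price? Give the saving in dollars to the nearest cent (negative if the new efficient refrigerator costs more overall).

-$381.84

old refrigerator: $0.00 + (210/1000) kW × 1000 h × $0.28 = $0.00 + $58.8 = $58.8
new efficient refrigerator: $419.08 + (77/1000) kW × 1000 h × $0.28 = $419.08 + $21.56 = $440.64
Saving = $58.8 − $440.64 = −$381.84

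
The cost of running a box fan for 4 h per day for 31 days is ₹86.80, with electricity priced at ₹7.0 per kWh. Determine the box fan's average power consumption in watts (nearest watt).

100 W

Energy = ₹86.80 ÷ ₹7.0/kWh = 12.4 kWh
Runtime = 4 h/day × 31 days = 124 h
Power = 12.4 kWh ÷ 124 h = 0.1 kW = 100 W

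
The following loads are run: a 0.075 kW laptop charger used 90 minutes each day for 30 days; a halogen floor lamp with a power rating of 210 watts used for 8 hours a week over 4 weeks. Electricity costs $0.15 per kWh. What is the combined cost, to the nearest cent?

$1.51

laptop charger: Runtime = 90 min × 30 = 2700 min = 45 h
laptop charger: 0.075 kW × 45 h = 3.375 kWh
halogen floor lamp: Runtime = 8 h/week × 4 weeks = 32 h
halogen floor lamp: 0.21 kW × 32 h = 6.72 kWh
Total energy = 10.095 kWh
Cost = 10.095 × $0.15 = $1.51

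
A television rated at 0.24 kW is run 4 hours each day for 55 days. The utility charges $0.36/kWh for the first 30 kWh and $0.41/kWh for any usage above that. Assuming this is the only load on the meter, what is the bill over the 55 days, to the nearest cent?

$20.15

Runtime = 4 h/day × 55 days = 220 h
Energy = 0.24 kW × 220 h = 52.8 kWh
Tier 1 (0–30 kWh): 30 × $0.36 = $10.8
Above 30 kWh: 22.8 × $0.41 = $9.348
Bill = $20.15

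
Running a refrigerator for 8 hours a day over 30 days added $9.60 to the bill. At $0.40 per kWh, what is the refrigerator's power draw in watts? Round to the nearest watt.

100 W

Energy = $9.60 ÷ $0.40/kWh = 24 kWh
Runtime = 8 h/day × 30 days = 240 h
Power = 24 kWh ÷ 240 h = 0.1 kW = 100 W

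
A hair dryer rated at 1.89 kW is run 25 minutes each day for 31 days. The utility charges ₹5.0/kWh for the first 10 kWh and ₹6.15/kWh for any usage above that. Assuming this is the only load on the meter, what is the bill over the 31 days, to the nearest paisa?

₹138.64

Runtime = 25 min × 31 = 775 min = 12.916666… h
Energy = 1.89 kW × 12.916666… h = 24.4125 kWh
Tier 1 (0–10 kWh): 10 × ₹5.0 = ₹50
Above 10 kWh: 14.4125 × ₹6.15 = ₹88.636875
Bill = ₹138.64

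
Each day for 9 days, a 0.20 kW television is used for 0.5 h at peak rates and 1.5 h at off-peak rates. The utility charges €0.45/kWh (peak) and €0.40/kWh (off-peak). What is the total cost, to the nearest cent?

Peak energy = 0.2 kW × 0.5 h × 9 = 0.9 kWh
Off-peak energy = 0.2 kW × 1.5 h × 9 = 2.7 kWh
Cost = 0.9 × €0.45 + 2.7 × €0.40 = €0.405 + €1.08 = €1.49

€1.49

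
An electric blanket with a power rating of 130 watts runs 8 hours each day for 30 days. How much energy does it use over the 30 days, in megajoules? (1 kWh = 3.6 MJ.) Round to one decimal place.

Runtime = 8 h/day × 30 days = 240 h
Energy = 0.13 kW × 240 h = 31.2 kWh
= 31.2 × 3.6 MJ = 112.3 MJ

112.3 MJ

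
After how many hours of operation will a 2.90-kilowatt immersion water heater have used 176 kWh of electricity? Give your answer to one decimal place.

60.7 h

Hours = 176 kWh ÷ 2.9 kW = 60.7 h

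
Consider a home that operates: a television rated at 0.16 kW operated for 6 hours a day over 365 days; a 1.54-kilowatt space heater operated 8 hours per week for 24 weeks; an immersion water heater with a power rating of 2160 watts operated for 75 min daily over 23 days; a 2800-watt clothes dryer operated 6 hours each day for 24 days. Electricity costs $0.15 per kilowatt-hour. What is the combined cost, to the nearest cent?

television: Runtime = 6 h/day × 365 days = 2190 h
television: 0.16 kW × 2190 h = 350.4 kWh
space heater: Runtime = 8 h/week × 24 weeks = 192 h
space heater: 1.54 kW × 192 h = 295.68 kWh
immersion water heater: Runtime = 75 min × 23 = 1725 min = 28.75 h
immersion water heater: 2.16 kW × 28.75 h = 62.1 kWh
clothes dryer: Runtime = 6 h/day × 24 days = 144 h
clothes dryer: 2.8 kW × 144 h = 403.2 kWh
Total energy = 1111.38 kWh
Cost = 1111.38 × $0.15 = $166.71

$166.71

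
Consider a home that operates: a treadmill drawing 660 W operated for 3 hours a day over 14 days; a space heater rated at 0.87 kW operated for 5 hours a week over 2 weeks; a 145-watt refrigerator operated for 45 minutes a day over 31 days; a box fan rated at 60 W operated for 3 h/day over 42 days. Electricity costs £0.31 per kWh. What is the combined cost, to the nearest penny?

treadmill: Runtime = 3 h/day × 14 days = 42 h
treadmill: 0.66 kW × 42 h = 27.72 kWh
space heater: Runtime = 5 h/week × 2 weeks = 10 h
space heater: 0.87 kW × 10 h = 8.7 kWh
refrigerator: Runtime = 45 min × 31 = 1395 min = 23.25 h
refrigerator: 0.145 kW × 23.25 h = 3.37125 kWh
box fan: Runtime = 3 h/day × 42 days = 126 h
box fan: 0.06 kW × 126 h = 7.56 kWh
Total energy = 47.35125 kWh
Cost = 47.35125 × £0.31 = £14.68

£14.68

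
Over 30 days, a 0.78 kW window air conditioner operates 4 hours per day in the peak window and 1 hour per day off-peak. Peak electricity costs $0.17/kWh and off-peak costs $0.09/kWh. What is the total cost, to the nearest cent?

$18.02

Peak energy = 0.78 kW × 4 h × 30 = 93.6 kWh
Off-peak energy = 0.78 kW × 1 h × 30 = 23.4 kWh
Cost = 93.6 × $0.17 + 23.4 × $0.09 = $15.912 + $2.106 = $18.02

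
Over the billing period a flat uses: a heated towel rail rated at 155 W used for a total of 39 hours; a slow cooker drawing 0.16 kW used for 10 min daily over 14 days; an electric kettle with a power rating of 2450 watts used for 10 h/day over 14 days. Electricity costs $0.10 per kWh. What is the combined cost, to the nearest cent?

heated towel rail: 0.155 kW × 39 h = 6.045 kWh
slow cooker: Runtime = 10 min × 14 = 140 min = 2.333333… h
slow cooker: 0.16 kW × 2.333333… h = 0.373333… kWh
electric kettle: Runtime = 10 h/day × 14 days = 140 h
electric kettle: 2.45 kW × 140 h = 343 kWh
Total energy = 349.418333… kWh
Cost = 349.418333… × $0.10 = $34.94

$34.94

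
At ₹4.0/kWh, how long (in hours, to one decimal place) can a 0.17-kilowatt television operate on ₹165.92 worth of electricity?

244.0 h

Energy available = ₹165.92 ÷ ₹4.0/kWh = 41.48 kWh
Hours = 41.48 kWh ÷ 0.17 kW = 244.0 h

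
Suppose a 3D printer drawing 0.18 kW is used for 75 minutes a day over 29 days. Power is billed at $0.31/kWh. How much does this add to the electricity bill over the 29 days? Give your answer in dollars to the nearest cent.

$2.02

Runtime = 75 min × 29 = 2175 min = 36.25 h
Energy = 0.18 kW × 36.25 h = 6.525 kWh
Cost = 6.525 kWh × $0.31/kWh = $2.02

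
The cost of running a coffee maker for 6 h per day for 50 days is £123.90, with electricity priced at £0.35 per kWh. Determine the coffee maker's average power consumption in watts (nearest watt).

1180 W

Energy = £123.90 ÷ £0.35/kWh = 354 kWh
Runtime = 6 h/day × 50 days = 300 h
Power = 354 kWh ÷ 300 h = 1.18 kW = 1180 W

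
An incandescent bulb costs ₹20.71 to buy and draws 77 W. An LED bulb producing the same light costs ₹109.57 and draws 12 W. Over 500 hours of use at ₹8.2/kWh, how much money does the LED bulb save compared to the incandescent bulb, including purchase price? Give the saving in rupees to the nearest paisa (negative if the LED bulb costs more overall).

incandescent bulb: ₹20.71 + (77/1000) kW × 500 h × ₹8.2 = ₹20.71 + ₹315.7 = ₹336.41
LED bulb: ₹109.57 + (12/1000) kW × 500 h × ₹8.2 = ₹109.57 + ₹49.2 = ₹158.77
Saving = ₹336.41 − ₹158.77 = ₹177.64

₹177.64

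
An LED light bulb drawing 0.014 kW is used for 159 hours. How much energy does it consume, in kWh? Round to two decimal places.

2.23 kWh

Energy = 0.014 kW × 159 h = 2.226 kWh ≈ 2.23 kWh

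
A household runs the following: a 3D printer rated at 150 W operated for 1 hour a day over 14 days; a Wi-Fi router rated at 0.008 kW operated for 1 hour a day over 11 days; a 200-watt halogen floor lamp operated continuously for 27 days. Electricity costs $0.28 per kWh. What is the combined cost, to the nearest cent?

3D printer: Runtime = 1 h/day × 14 days = 14 h
3D printer: 0.15 kW × 14 h = 2.1 kWh
Wi-Fi router: Runtime = 1 h/day × 11 days = 11 h
Wi-Fi router: 0.008 kW × 11 h = 0.088 kWh
halogen floor lamp: Runtime = 24 h × 27 = 648 h
halogen floor lamp: 0.2 kW × 648 h = 129.6 kWh
Total energy = 131.788 kWh
Cost = 131.788 × $0.28 = $36.90

$36.90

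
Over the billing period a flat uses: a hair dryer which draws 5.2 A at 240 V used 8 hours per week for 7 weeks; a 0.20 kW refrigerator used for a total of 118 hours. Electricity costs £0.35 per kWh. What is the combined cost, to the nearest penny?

hair dryer: Power = 5.2 A × 240 V = 1248 W = 1.248 kW
hair dryer: Runtime = 8 h/week × 7 weeks = 56 h
hair dryer: 1.248 kW × 56 h = 69.888 kWh
refrigerator: 0.2 kW × 118 h = 23.6 kWh
Total energy = 93.488 kWh
Cost = 93.488 × £0.35 = £32.72

£32.72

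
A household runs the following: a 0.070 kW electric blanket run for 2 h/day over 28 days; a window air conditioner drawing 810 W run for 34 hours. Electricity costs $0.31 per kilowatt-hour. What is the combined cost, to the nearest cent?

electric blanket: Runtime = 2 h/day × 28 days = 56 h
electric blanket: 0.07 kW × 56 h = 3.92 kWh
window air conditioner: 0.81 kW × 34 h = 27.54 kWh
Total energy = 31.46 kWh
Cost = 31.46 × $0.31 = $9.75

$9.75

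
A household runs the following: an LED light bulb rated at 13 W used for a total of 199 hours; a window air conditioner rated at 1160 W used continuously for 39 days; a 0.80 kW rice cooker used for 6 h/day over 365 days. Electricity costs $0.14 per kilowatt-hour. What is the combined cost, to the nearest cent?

LED light bulb: 0.013 kW × 199 h = 2.587 kWh
window air conditioner: Runtime = 24 h × 39 = 936 h
window air conditioner: 1.16 kW × 936 h = 1085.76 kWh
rice cooker: Runtime = 6 h/day × 365 days = 2190 h
rice cooker: 0.8 kW × 2190 h = 1752 kWh
Total energy = 2840.347 kWh
Cost = 2840.347 × $0.14 = $397.65

$397.65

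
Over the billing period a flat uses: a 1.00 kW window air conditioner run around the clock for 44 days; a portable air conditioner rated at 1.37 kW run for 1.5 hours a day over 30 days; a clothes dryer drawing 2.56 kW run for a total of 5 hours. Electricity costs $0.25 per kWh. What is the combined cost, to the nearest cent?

window air conditioner: Runtime = 24 h × 44 = 1056 h
window air conditioner: 1 kW × 1056 h = 1056 kWh
portable air conditioner: Runtime = 1.5 h/day × 30 days = 45 h
portable air conditioner: 1.37 kW × 45 h = 61.65 kWh
clothes dryer: 2.56 kW × 5 h = 12.8 kWh
Total energy = 1130.45 kWh
Cost = 1130.45 × $0.25 = $282.61

$282.61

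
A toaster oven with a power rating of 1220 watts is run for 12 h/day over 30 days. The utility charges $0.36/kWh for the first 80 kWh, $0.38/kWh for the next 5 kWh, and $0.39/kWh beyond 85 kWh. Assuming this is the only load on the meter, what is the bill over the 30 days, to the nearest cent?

$168.84

Runtime = 12 h/day × 30 days = 360 h
Energy = 1.22 kW × 360 h = 439.2 kWh
Tier 1 (0–80 kWh): 80 × $0.36 = $28.8
Tier 2 (80–85 kWh): 5 × $0.38 = $1.9
Above 85 kWh: 354.2 × $0.39 = $138.138
Bill = $168.84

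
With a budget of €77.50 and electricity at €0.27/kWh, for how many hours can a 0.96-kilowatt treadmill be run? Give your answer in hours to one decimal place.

Energy available = €77.50 ÷ €0.27/kWh = 287.037 kWh
Hours = 287.037 kWh ÷ 0.96 kW = 299.0 h

299.0 h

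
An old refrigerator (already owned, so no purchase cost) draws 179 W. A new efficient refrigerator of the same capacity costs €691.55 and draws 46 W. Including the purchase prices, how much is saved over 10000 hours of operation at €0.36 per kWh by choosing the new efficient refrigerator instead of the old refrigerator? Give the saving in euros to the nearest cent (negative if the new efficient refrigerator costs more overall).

-€212.75

old refrigerator: €0.00 + (179/1000) kW × 10000 h × €0.36 = €0.00 + €644.4 = €644.4
new efficient refrigerator: €691.55 + (46/1000) kW × 10000 h × €0.36 = €691.55 + €165.6 = €857.15
Saving = €644.4 − €857.15 = −€212.75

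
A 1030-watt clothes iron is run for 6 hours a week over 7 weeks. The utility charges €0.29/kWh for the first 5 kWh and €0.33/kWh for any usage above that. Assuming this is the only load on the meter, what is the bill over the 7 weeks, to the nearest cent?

€14.08

Runtime = 6 h/week × 7 weeks = 42 h
Energy = 1.03 kW × 42 h = 43.26 kWh
Tier 1 (0–5 kWh): 5 × €0.29 = €1.45
Above 5 kWh: 38.26 × €0.33 = €12.6258
Bill = €14.08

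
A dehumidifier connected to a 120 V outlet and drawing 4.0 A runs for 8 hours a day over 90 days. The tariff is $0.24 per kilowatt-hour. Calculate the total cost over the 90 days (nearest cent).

Power = 4.0 A × 120 V = 480 W = 0.48 kW
Runtime = 8 h/day × 90 days = 720 h
Energy = 0.48 kW × 720 h = 345.6 kWh
Cost = 345.6 kWh × $0.24/kWh = $82.94

$82.94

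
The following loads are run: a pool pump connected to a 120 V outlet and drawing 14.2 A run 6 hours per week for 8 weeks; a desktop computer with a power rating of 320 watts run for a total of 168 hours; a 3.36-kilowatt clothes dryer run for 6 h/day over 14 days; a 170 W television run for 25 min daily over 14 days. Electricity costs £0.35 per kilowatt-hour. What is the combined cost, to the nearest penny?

£146.57

pool pump: Power = 14.2 A × 120 V = 1704 W = 1.704 kW
pool pump: Runtime = 6 h/week × 8 weeks = 48 h
pool pump: 1.704 kW × 48 h = 81.792 kWh
desktop computer: 0.32 kW × 168 h = 53.76 kWh
clothes dryer: Runtime = 6 h/day × 14 days = 84 h
clothes dryer: 3.36 kW × 84 h = 282.24 kWh
television: Runtime = 25 min × 14 = 350 min = 5.833333… h
television: 0.17 kW × 5.833333… h = 0.991666… kWh
Total energy = 418.783666… kWh
Cost = 418.783666… × £0.35 = £146.57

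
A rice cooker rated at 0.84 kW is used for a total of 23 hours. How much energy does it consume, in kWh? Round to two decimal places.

19.32 kWh

Energy = 0.84 kW × 23 h = 19.32 kWh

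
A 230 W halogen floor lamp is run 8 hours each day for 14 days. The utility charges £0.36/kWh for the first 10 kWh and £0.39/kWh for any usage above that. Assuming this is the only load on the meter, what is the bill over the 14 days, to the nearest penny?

£9.75

Runtime = 8 h/day × 14 days = 112 h
Energy = 0.23 kW × 112 h = 25.76 kWh
Tier 1 (0–10 kWh): 10 × £0.36 = £3.6
Above 10 kWh: 15.76 × £0.39 = £6.1464
Bill = £9.75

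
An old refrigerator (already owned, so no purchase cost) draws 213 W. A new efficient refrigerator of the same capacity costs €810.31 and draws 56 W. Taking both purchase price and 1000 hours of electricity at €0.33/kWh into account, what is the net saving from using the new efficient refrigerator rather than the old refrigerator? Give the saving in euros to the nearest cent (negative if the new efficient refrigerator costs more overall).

-€758.50

old refrigerator: €0.00 + (213/1000) kW × 1000 h × €0.33 = €0.00 + €70.29 = €70.29
new efficient refrigerator: €810.31 + (56/1000) kW × 1000 h × €0.33 = €810.31 + €18.48 = €828.79
Saving = €70.29 − €828.79 = −€758.5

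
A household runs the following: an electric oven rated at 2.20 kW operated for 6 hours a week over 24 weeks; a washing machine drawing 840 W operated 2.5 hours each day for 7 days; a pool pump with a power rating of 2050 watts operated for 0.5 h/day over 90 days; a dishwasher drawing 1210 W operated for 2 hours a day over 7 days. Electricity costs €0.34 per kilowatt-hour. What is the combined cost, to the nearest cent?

electric oven: Runtime = 6 h/week × 24 weeks = 144 h
electric oven: 2.2 kW × 144 h = 316.8 kWh
washing machine: Runtime = 2.5 h/day × 7 days = 17.5 h
washing machine: 0.84 kW × 17.5 h = 14.7 kWh
pool pump: Runtime = 0.5 h/day × 90 days = 45 h
pool pump: 2.05 kW × 45 h = 92.25 kWh
dishwasher: Runtime = 2 h/day × 7 days = 14 h
dishwasher: 1.21 kW × 14 h = 16.94 kWh
Total energy = 440.69 kWh
Cost = 440.69 × €0.34 = €149.83

€149.83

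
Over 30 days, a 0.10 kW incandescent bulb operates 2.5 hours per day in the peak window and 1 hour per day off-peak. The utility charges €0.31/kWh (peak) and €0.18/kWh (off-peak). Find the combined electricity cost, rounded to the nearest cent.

€2.87

Peak energy = 0.1 kW × 2.5 h × 30 = 7.5 kWh
Off-peak energy = 0.1 kW × 1 h × 30 = 3 kWh
Cost = 7.5 × €0.31 + 3 × €0.18 = €2.325 + €0.54 = €2.87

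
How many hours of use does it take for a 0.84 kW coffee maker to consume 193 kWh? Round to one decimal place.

Hours = 193 kWh ÷ 0.84 kW = 229.8 h

229.8 h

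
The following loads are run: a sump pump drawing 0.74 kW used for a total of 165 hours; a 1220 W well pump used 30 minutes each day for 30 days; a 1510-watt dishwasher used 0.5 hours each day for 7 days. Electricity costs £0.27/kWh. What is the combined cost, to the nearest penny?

sump pump: 0.74 kW × 165 h = 122.1 kWh
well pump: Runtime = 30 min × 30 = 900 min = 15 h
well pump: 1.22 kW × 15 h = 18.3 kWh
dishwasher: Runtime = 0.5 h/day × 7 days = 3.5 h
dishwasher: 1.51 kW × 3.5 h = 5.285 kWh
Total energy = 145.685 kWh
Cost = 145.685 × £0.27 = £39.33

£39.33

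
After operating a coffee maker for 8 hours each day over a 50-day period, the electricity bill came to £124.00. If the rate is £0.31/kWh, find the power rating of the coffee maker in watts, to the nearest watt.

1000 W

Energy = £124.00 ÷ £0.31/kWh = 400 kWh
Runtime = 8 h/day × 50 days = 400 h
Power = 400 kWh ÷ 400 h = 1 kW = 1000 W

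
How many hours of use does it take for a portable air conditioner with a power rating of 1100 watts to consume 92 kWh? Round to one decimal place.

83.6 h

Hours = 92 kWh ÷ 1.1 kW = 83.6 h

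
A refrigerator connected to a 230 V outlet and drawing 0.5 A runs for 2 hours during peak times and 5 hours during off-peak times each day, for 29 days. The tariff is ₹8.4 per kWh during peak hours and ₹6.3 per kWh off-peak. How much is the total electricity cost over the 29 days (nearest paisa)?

Power = 0.5 A × 230 V = 115 W = 0.115 kW
Peak energy = 0.115 kW × 2 h × 29 = 6.67 kWh
Off-peak energy = 0.115 kW × 5 h × 29 = 16.675 kWh
Cost = 6.67 × ₹8.4 + 16.675 × ₹6.3 = ₹56.028 + ₹105.0525 = ₹161.08

₹161.08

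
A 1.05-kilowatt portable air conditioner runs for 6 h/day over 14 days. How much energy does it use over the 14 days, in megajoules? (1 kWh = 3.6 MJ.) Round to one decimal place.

317.5 MJ

Runtime = 6 h/day × 14 days = 84 h
Energy = 1.05 kW × 84 h = 88.2 kWh
= 88.2 × 3.6 MJ = 317.5 MJ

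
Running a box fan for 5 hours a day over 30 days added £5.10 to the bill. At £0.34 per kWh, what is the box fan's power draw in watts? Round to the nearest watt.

100 W

Energy = £5.10 ÷ £0.34/kWh = 15 kWh
Runtime = 5 h/day × 30 days = 150 h
Power = 15 kWh ÷ 150 h = 0.1 kW = 100 W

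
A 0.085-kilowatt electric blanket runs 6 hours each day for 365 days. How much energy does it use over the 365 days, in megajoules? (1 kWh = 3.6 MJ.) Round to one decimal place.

670.1 MJ

Runtime = 6 h/day × 365 days = 2190 h
Energy = 0.085 kW × 2190 h = 186.15 kWh
= 186.15 × 3.6 MJ = 670.1 MJ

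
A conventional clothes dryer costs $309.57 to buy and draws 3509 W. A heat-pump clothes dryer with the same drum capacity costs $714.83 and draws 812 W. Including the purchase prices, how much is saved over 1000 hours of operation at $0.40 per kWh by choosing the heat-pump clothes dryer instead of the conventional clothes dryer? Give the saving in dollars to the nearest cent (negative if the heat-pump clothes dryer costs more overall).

$673.54

conventional clothes dryer: $309.57 + (3509/1000) kW × 1000 h × $0.40 = $309.57 + $1403.6 = $1713.17
heat-pump clothes dryer: $714.83 + (812/1000) kW × 1000 h × $0.40 = $714.83 + $324.8 = $1039.63
Saving = $1713.17 − $1039.63 = $673.54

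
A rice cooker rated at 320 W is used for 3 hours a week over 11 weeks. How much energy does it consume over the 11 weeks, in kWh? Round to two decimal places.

10.56 kWh

Runtime = 3 h/week × 11 weeks = 33 h
Energy = 0.32 kW × 33 h = 10.56 kWh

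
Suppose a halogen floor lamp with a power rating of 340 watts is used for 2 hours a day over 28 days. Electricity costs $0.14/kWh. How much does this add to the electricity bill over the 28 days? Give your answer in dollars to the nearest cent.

Runtime = 2 h/day × 28 days = 56 h
Energy = 0.34 kW × 56 h = 19.04 kWh
Cost = 19.04 kWh × $0.14/kWh = $2.67

$2.67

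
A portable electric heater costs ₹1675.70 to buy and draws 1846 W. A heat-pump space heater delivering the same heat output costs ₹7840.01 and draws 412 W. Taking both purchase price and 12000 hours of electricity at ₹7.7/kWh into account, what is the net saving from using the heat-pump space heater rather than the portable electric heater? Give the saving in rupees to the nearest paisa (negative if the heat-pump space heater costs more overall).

portable electric heater: ₹1675.70 + (1846/1000) kW × 12000 h × ₹7.7 = ₹1675.70 + ₹170570.4 = ₹172246.1
heat-pump space heater: ₹7840.01 + (412/1000) kW × 12000 h × ₹7.7 = ₹7840.01 + ₹38068.8 = ₹45908.81
Saving = ₹172246.1 − ₹45908.81 = ₹126337.29

₹126337.29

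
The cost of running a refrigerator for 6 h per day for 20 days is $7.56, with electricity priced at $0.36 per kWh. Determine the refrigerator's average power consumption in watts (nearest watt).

Energy = $7.56 ÷ $0.36/kWh = 21 kWh
Runtime = 6 h/day × 20 days = 120 h
Power = 21 kWh ÷ 120 h = 0.175 kW = 175 W

175 W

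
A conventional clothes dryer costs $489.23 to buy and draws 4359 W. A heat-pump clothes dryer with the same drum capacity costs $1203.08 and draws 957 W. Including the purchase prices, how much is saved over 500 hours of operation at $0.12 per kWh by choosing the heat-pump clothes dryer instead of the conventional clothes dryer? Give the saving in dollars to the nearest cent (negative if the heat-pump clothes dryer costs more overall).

-$509.73

conventional clothes dryer: $489.23 + (4359/1000) kW × 500 h × $0.12 = $489.23 + $261.54 = $750.77
heat-pump clothes dryer: $1203.08 + (957/1000) kW × 500 h × $0.12 = $1203.08 + $57.42 = $1260.5
Saving = $750.77 − $1260.5 = −$509.73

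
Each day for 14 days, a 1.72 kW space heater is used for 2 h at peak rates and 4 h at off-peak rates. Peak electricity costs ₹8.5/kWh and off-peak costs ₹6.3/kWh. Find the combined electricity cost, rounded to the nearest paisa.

Peak energy = 1.72 kW × 2 h × 14 = 48.16 kWh
Off-peak energy = 1.72 kW × 4 h × 14 = 96.32 kWh
Cost = 48.16 × ₹8.5 + 96.32 × ₹6.3 = ₹409.36 + ₹606.816 = ₹1016.18

₹1016.18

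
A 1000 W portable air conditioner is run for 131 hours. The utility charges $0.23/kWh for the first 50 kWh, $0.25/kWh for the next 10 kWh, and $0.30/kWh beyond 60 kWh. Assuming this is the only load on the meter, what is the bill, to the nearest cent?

Energy = 1 kW × 131 h = 131 kWh
Tier 1 (0–50 kWh): 50 × $0.23 = $11.5
Tier 2 (50–60 kWh): 10 × $0.25 = $2.5
Above 60 kWh: 71 × $0.30 = $21.3
Bill = $35.30

$35.30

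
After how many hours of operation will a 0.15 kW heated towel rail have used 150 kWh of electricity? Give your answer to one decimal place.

Hours = 150 kWh ÷ 0.15 kW = 1000.0 h

1000.0 h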